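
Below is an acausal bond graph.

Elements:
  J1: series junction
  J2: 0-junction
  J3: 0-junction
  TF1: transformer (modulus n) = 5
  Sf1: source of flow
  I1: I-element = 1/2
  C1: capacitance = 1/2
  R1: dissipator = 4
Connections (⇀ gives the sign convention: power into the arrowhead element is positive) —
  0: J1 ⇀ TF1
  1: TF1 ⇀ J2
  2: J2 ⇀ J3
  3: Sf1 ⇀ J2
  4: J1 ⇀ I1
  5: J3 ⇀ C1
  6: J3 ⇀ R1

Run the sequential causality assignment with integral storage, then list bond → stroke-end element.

b3 stroke at Sf1  (source Sf1 imposes f)
b4 stroke at I1  (I1: I, integral causality)
b0 stroke at J1  (1-jn J1 has f-setter on 4)
b1 stroke at TF1  (TF1: transformer flips bond 0)
b2 stroke at J2  (only one effort-in slot at J2)
b5 stroke at J3  (C1: C, integral causality)
b6 stroke at R1  (J3: bond 5 brought effort, rest push out)

bond 0 stroke at J1
bond 1 stroke at TF1
bond 2 stroke at J2
bond 3 stroke at Sf1
bond 4 stroke at I1
bond 5 stroke at J3
bond 6 stroke at R1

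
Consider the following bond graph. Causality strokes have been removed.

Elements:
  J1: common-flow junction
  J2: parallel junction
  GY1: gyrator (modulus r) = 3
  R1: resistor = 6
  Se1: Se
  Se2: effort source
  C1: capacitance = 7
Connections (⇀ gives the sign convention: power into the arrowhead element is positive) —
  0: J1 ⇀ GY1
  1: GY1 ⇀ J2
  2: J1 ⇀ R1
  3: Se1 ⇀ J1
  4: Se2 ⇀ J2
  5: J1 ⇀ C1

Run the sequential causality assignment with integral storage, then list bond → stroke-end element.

#3 →J1  (Se1: effort source, stroke at far end)
#4 →J2  (Se2 (Se) sets effort on bond)
#1 →GY1  (J2 effort already set via bond 4)
#0 →GY1  (GY1 both-in/both-out from 1)
#2 →J1  (common-f at J1 fixed by 0)
#5 →J1  (J1 flow already set via bond 0)

bond 0 |GY1
bond 1 |GY1
bond 2 |J1
bond 3 |J1
bond 4 |J2
bond 5 |J1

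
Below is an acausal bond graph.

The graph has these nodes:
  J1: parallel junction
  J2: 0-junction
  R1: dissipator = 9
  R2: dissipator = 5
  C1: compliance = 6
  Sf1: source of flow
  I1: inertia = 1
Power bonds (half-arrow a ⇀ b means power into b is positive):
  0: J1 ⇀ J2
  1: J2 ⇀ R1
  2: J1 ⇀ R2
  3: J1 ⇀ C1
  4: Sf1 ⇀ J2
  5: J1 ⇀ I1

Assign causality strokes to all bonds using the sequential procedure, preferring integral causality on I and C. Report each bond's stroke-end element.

bond 4 →Sf1  (Sf1 (Sf) sets flow on bond)
bond 3 →J1  (C1 integral (e out))
bond 0 →J2  (0-jn J1 has e-setter on 3)
bond 2 →R2  (J1: bond 3 brought effort, rest push out)
bond 5 →I1  (J1 effort already set via bond 3)
bond 1 →R1  (J2 effort already set via bond 0)

#0 stroke→J2
#1 stroke→R1
#2 stroke→R2
#3 stroke→J1
#4 stroke→Sf1
#5 stroke→I1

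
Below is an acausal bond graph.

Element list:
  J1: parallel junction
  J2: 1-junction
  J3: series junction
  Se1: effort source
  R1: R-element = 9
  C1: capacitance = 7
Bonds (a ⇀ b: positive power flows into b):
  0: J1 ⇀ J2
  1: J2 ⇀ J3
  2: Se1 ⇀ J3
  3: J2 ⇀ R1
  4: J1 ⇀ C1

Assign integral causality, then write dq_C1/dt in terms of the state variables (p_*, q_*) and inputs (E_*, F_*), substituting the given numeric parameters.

bond 2 |J3  (source Se1 imposes e)
bond 1 |J2  (J3 needs exactly one f-in)
bond 4 |J1  (C1 integral (e out))
bond 0 |J2  (J1 effort already set via bond 4)
bond 3 |R1  (closing 1-jn rule on J2)

dq_C1/dt = -E_Se1/9 - q_C1/63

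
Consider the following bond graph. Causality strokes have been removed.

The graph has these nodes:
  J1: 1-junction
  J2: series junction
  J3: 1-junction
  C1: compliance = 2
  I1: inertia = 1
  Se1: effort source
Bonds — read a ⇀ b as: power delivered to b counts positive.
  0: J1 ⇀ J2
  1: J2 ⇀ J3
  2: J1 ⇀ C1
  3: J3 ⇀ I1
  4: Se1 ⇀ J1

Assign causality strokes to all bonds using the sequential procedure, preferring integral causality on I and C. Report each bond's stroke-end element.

b0 →J2
b1 →J3
b2 →J1
b3 →I1
b4 →J1

#4 stroke at J1  (source Se1 imposes e)
#2 stroke at J1  (C1: C, integral causality)
#0 stroke at J2  (closing 1-jn rule on J1)
#1 stroke at J3  (closing 1-jn rule on J2)
#3 stroke at I1  (closing 1-jn rule on J3)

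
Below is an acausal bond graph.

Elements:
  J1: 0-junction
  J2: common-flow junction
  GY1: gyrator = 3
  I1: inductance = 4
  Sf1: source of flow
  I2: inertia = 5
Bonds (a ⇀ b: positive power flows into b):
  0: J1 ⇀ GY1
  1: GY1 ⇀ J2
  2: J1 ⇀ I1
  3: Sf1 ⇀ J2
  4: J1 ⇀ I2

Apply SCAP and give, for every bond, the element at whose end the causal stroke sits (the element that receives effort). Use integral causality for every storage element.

β0 →J1
β1 →J2
β2 →I1
β3 →Sf1
β4 →I2

b3 stroke→Sf1  (source Sf1 imposes f)
b1 stroke→J2  (J2: bond 3 brought flow, rest push out)
b0 stroke→J1  (GY GY1: same side as bond 1)
b2 stroke→I1  (J1: bond 0 brought effort, rest push out)
b4 stroke→I2  (common-e at J1 fixed by 0)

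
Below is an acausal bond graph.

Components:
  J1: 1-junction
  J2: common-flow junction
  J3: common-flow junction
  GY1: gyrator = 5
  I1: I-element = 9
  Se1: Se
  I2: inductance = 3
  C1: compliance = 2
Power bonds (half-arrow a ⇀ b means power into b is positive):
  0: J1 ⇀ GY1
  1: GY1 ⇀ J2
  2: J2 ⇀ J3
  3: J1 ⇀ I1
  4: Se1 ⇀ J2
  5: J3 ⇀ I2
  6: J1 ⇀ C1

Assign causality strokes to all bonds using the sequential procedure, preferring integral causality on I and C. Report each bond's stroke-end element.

β4 →J2  (source Se1 imposes e)
β3 →I1  (I1 integral (f out))
β0 →J1  (J1 flow already set via bond 3)
β6 →J1  (J1: bond 3 brought flow, rest push out)
β1 →J2  (GY1: gyrator matches bond 0)
β2 →J3  (J2: last free bond brings flow in)
β5 →I2  (J3: last free bond brings flow in)

#0 stroke at J1
#1 stroke at J2
#2 stroke at J3
#3 stroke at I1
#4 stroke at J2
#5 stroke at I2
#6 stroke at J1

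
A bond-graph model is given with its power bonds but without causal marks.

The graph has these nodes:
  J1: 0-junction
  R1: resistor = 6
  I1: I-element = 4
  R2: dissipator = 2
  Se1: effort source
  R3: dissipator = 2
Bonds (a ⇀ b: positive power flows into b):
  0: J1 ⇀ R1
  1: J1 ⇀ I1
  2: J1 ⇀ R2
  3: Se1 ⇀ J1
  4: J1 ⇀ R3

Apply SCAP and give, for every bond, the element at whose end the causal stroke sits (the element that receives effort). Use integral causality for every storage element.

β0 stroke→R1
β1 stroke→I1
β2 stroke→R2
β3 stroke→J1
β4 stroke→R3

b3 |J1  (source Se1 imposes e)
b0 |R1  (J1: bond 3 brought effort, rest push out)
b1 |I1  (J1 effort already set via bond 3)
b2 |R2  (0-jn J1 has e-setter on 3)
b4 |R3  (common-e at J1 fixed by 3)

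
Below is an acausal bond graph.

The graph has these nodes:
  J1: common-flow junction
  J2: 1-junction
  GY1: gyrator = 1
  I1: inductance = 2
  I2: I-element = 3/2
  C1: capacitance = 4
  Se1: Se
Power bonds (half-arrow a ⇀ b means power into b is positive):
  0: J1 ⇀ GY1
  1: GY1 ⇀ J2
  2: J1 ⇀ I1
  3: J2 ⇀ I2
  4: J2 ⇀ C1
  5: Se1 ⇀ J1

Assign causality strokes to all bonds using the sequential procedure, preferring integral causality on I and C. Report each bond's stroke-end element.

β5 stroke→J1  (source Se1 imposes e)
β2 stroke→I1  (I1: I, integral causality)
β0 stroke→J1  (common-f at J1 fixed by 2)
β1 stroke→J2  (through GY1, causality inverts; strokes same side of GY1)
β3 stroke→I2  (prefer integral on I2)
β4 stroke→J2  (J2 flow already set via bond 3)

β0 →J1
β1 →J2
β2 →I1
β3 →I2
β4 →J2
β5 →J1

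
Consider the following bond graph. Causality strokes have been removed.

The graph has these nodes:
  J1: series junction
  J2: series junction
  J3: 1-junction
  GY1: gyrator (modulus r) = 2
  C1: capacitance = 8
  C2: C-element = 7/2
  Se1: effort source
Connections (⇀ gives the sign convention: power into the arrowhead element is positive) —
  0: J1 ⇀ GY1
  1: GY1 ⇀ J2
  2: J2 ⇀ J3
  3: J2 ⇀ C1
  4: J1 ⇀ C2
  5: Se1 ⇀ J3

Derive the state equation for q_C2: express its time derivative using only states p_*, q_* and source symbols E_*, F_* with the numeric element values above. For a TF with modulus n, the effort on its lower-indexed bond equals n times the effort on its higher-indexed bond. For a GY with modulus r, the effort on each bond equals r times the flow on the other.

#5 →J3  (Se1 fixes effort; stroke away)
#2 →J2  (J3 needs exactly one f-in)
#3 →J2  (C1 outputs effort q/C1)
#1 →GY1  (only one flow-in slot at J2)
#0 →GY1  (GY GY1: same side as bond 1)
#4 →J1  (1-jn J1 has f-setter on 0)

dq_C2/dt = -E_Se1/2 + q_C1/16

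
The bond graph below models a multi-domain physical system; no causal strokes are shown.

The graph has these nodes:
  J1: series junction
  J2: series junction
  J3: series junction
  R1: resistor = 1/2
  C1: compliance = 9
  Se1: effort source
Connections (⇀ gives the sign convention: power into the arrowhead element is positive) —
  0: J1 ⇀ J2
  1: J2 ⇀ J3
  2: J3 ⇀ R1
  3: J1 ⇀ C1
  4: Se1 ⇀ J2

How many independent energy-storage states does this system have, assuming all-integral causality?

1  (C1 all integral)

b4 |J2  (Se1: effort source, stroke at far end)
b3 |J1  (C1 outputs effort q/C1)
b0 |J2  (J1: last free bond brings flow in)
b1 |J3  (only one flow-in slot at J2)
b2 |R1  (J3 needs exactly one f-in)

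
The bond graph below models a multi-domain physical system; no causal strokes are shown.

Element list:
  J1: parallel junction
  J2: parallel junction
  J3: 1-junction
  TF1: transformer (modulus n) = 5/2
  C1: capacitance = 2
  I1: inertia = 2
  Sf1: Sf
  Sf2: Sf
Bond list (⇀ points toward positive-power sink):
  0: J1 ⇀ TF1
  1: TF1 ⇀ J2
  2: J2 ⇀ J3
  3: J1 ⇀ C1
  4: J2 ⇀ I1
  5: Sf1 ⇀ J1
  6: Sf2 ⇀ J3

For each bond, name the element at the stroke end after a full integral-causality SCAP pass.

bond 5 |Sf1  (Sf1 (Sf) sets flow on bond)
bond 6 |Sf2  (source Sf2 imposes f)
bond 2 |J3  (J3: bond 6 brought flow, rest push out)
bond 3 |J1  (C1: C, integral causality)
bond 0 |TF1  (J1: bond 3 brought effort, rest push out)
bond 1 |J2  (TF1 one-in-one-out from 0)
bond 4 |I1  (J2 effort already set via bond 1)

bond 0 stroke→TF1
bond 1 stroke→J2
bond 2 stroke→J3
bond 3 stroke→J1
bond 4 stroke→I1
bond 5 stroke→Sf1
bond 6 stroke→Sf2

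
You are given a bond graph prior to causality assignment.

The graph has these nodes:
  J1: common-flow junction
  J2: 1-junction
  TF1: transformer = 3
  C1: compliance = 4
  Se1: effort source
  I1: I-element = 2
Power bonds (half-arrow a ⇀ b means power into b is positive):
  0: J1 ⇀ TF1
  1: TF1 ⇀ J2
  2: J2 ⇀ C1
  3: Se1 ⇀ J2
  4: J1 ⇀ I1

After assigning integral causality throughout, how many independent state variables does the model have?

2  (C1, I1 all integral)

#3 →J2  (Se1 (Se) sets effort on bond)
#2 →J2  (C1 integral (e out))
#1 →TF1  (only one flow-in slot at J2)
#0 →J1  (TF1: transformer flips bond 1)
#4 →I1  (J1: last free bond brings flow in)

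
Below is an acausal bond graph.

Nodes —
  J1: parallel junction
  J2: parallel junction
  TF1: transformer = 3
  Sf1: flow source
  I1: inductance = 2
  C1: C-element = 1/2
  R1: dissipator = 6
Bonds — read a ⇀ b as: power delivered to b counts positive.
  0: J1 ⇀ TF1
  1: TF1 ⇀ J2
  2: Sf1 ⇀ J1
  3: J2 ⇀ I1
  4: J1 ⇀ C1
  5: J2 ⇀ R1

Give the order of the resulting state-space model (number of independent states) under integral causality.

2  (C1, I1 all integral)

#2 |Sf1  (source Sf1 imposes f)
#3 |I1  (prefer integral on I1)
#4 |J1  (C1 integral (e out))
#0 |TF1  (J1 effort already set via bond 4)
#1 |J2  (through TF1, causality passes straight; one stroke at TF1)
#5 |R1  (0-jn J2 has e-setter on 1)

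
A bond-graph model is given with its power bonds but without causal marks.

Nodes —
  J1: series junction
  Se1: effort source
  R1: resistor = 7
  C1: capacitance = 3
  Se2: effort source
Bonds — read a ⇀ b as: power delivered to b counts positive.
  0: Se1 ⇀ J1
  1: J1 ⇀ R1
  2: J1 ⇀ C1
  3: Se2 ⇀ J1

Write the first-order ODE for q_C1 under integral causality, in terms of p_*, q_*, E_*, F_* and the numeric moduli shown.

bond 0 stroke→J1  (Se1 fixes effort; stroke away)
bond 3 stroke→J1  (Se2: effort source, stroke at far end)
bond 2 stroke→J1  (C1 integral (e out))
bond 1 stroke→R1  (J1 needs exactly one f-in)

dq_C1/dt = E_Se1/7 + E_Se2/7 - q_C1/21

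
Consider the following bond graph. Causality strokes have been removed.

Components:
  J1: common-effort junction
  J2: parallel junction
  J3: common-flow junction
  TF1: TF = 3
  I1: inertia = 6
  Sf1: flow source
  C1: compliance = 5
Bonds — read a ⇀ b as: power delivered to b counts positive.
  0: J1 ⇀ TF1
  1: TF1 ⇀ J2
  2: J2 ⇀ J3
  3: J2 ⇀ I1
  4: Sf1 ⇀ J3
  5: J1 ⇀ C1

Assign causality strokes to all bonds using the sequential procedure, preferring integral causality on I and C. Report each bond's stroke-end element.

#4 stroke→Sf1  (Sf1 (Sf) sets flow on bond)
#2 stroke→J3  (J3 flow already set via bond 4)
#3 stroke→I1  (I1 integral (f out))
#1 stroke→J2  (closing 0-jn rule on J2)
#0 stroke→TF1  (TF TF1: opposite of bond 1)
#5 stroke→J1  (closing 0-jn rule on J1)

b0 stroke at TF1
b1 stroke at J2
b2 stroke at J3
b3 stroke at I1
b4 stroke at Sf1
b5 stroke at J1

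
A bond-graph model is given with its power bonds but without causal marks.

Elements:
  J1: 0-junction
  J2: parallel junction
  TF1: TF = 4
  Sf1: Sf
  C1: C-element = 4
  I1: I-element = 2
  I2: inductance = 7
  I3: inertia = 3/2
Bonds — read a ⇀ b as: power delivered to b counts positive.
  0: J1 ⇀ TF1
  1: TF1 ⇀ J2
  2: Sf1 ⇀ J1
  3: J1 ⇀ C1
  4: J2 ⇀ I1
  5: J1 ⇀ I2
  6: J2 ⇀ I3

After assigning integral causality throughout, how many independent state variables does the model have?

β2 stroke→Sf1  (Sf1: flow source, stroke at near end)
β3 stroke→J1  (C1: C, integral causality)
β0 stroke→TF1  (common-e at J1 fixed by 3)
β5 stroke→I2  (J1 effort already set via bond 3)
β1 stroke→J2  (TF1 one-in-one-out from 0)
β4 stroke→I1  (0-jn J2 has e-setter on 1)
β6 stroke→I3  (J2: bond 1 brought effort, rest push out)

4  (C1, I1, I2, I3 all integral)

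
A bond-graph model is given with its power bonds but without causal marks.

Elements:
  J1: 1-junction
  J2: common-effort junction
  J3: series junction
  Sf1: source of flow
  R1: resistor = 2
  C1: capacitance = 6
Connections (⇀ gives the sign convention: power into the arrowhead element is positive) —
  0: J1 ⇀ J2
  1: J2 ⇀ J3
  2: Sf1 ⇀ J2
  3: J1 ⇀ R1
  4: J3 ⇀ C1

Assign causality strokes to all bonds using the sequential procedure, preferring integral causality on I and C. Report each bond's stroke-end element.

bond 2 |Sf1  (Sf1 fixes flow; stroke at Sf1)
bond 4 |J3  (C1 outputs effort q/C1)
bond 1 |J2  (closing 1-jn rule on J3)
bond 0 |J1  (common-e at J2 fixed by 1)
bond 3 |R1  (J1: last free bond brings flow in)

β0 |J1
β1 |J2
β2 |Sf1
β3 |R1
β4 |J3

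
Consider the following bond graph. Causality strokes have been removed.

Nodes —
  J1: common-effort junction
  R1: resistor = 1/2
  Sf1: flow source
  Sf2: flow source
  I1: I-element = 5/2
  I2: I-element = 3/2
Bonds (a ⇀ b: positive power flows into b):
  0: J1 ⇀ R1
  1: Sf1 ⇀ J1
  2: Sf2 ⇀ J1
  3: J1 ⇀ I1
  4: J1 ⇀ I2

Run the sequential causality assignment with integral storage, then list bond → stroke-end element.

β0 stroke→J1
β1 stroke→Sf1
β2 stroke→Sf2
β3 stroke→I1
β4 stroke→I2

β1 →Sf1  (Sf1 (Sf) sets flow on bond)
β2 →Sf2  (Sf2 fixes flow; stroke at Sf2)
β3 →I1  (I1: I, integral causality)
β4 →I2  (prefer integral on I2)
β0 →J1  (closing 0-jn rule on J1)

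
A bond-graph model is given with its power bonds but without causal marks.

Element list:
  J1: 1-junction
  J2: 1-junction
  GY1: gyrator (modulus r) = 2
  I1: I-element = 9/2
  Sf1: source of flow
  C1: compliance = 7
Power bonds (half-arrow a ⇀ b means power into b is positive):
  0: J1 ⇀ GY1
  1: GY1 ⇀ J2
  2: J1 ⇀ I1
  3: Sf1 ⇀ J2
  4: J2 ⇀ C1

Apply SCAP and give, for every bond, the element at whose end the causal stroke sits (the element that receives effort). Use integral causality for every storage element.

b0 →J1
b1 →J2
b2 →I1
b3 →Sf1
b4 →J2

b3 stroke→Sf1  (Sf1: flow source, stroke at near end)
b1 stroke→J2  (J2 flow already set via bond 3)
b4 stroke→J2  (common-f at J2 fixed by 3)
b0 stroke→J1  (through GY1, causality inverts; strokes same side of GY1)
b2 stroke→I1  (only one flow-in slot at J1)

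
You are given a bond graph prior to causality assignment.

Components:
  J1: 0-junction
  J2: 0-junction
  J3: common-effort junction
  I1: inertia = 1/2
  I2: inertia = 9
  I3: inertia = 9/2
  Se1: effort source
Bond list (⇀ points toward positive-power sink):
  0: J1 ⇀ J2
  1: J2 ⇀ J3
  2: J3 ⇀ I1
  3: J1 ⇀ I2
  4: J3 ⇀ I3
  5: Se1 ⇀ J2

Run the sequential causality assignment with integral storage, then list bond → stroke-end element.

b5 →J2  (Se1 fixes effort; stroke away)
b0 →J1  (J2: bond 5 brought effort, rest push out)
b1 →J3  (J2: bond 5 brought effort, rest push out)
b2 →I1  (0-jn J3 has e-setter on 1)
b4 →I3  (J3: bond 1 brought effort, rest push out)
b3 →I2  (J1 effort already set via bond 0)

#0 →J1
#1 →J3
#2 →I1
#3 →I2
#4 →I3
#5 →J2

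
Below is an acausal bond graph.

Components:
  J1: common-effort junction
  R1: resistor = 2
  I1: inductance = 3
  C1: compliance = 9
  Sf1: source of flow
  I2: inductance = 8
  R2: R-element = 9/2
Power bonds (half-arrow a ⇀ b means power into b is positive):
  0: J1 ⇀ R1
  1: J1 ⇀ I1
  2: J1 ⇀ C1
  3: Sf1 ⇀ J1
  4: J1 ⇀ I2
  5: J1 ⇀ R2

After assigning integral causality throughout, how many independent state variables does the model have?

3  (C1, I1, I2 all integral)

β3 stroke at Sf1  (Sf1 (Sf) sets flow on bond)
β1 stroke at I1  (I1 outputs flow p/I1)
β2 stroke at J1  (C1: C, integral causality)
β0 stroke at R1  (J1: bond 2 brought effort, rest push out)
β4 stroke at I2  (J1 effort already set via bond 2)
β5 stroke at R2  (J1 effort already set via bond 2)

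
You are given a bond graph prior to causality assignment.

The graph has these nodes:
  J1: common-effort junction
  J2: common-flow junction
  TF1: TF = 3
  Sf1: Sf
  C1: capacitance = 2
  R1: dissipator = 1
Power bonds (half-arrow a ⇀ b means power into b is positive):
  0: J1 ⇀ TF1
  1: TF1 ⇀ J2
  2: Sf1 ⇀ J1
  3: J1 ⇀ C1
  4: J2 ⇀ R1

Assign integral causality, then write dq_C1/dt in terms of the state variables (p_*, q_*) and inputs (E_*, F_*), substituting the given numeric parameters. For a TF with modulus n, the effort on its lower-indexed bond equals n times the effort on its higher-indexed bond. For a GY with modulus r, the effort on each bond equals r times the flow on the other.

dq_C1/dt = F_Sf1 - q_C1/18

b2 |Sf1  (Sf1 fixes flow; stroke at Sf1)
b3 |J1  (C1 integral (e out))
b0 |TF1  (common-e at J1 fixed by 3)
b1 |J2  (TF TF1: opposite of bond 0)
b4 |R1  (J2: last free bond brings flow in)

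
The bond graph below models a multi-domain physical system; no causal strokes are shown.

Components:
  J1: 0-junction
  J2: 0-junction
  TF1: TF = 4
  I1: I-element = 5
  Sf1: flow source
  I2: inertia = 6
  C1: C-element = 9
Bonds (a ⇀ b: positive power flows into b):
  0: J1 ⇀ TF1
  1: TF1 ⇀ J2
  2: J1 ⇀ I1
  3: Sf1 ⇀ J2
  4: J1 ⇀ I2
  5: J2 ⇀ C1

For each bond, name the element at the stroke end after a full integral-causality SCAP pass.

bond 3 |Sf1  (Sf1 fixes flow; stroke at Sf1)
bond 2 |I1  (I1 outputs flow p/I1)
bond 4 |I2  (I2 integral (f out))
bond 0 |J1  (only one effort-in slot at J1)
bond 1 |TF1  (TF1: transformer flips bond 0)
bond 5 |J2  (J2 needs exactly one e-in)

bond 0 stroke→J1
bond 1 stroke→TF1
bond 2 stroke→I1
bond 3 stroke→Sf1
bond 4 stroke→I2
bond 5 stroke→J2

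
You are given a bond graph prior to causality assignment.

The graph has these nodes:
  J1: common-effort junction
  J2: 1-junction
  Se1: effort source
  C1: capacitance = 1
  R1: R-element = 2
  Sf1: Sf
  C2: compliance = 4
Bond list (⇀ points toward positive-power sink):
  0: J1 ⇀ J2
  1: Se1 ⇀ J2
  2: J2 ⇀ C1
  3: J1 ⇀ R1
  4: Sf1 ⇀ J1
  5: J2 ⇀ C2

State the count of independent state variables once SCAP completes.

β1 |J2  (source Se1 imposes e)
β4 |Sf1  (Sf1: flow source, stroke at near end)
β2 |J2  (C1 integral (e out))
β5 |J2  (C2: C, integral causality)
β0 |J1  (J2 needs exactly one f-in)
β3 |R1  (common-e at J1 fixed by 0)

2  (C1, C2 all integral)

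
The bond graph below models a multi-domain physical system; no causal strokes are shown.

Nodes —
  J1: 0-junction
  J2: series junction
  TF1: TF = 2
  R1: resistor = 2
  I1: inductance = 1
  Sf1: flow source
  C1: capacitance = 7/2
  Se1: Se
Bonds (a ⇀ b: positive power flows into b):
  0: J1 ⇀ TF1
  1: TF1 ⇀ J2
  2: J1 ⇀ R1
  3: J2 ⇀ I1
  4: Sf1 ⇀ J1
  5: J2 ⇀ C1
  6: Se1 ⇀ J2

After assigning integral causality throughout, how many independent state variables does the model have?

2  (C1, I1 all integral)

b4 stroke at Sf1  (Sf1 (Sf) sets flow on bond)
b6 stroke at J2  (Se1 (Se) sets effort on bond)
b3 stroke at I1  (I1: I, integral causality)
b1 stroke at J2  (common-f at J2 fixed by 3)
b5 stroke at J2  (J2 flow already set via bond 3)
b0 stroke at TF1  (TF1: transformer flips bond 1)
b2 stroke at J1  (only one effort-in slot at J1)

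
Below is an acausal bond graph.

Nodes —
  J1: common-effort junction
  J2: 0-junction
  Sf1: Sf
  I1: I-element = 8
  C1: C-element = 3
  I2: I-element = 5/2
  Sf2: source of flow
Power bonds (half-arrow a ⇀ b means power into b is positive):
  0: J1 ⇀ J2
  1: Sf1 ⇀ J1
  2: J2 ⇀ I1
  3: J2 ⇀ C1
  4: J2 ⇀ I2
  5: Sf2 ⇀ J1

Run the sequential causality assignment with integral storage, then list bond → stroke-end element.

bond 0 stroke at J1
bond 1 stroke at Sf1
bond 2 stroke at I1
bond 3 stroke at J2
bond 4 stroke at I2
bond 5 stroke at Sf2

b1 stroke at Sf1  (source Sf1 imposes f)
b5 stroke at Sf2  (source Sf2 imposes f)
b0 stroke at J1  (J1: last free bond brings effort in)
b2 stroke at I1  (I1: I, integral causality)
b3 stroke at J2  (C1: C, integral causality)
b4 stroke at I2  (common-e at J2 fixed by 3)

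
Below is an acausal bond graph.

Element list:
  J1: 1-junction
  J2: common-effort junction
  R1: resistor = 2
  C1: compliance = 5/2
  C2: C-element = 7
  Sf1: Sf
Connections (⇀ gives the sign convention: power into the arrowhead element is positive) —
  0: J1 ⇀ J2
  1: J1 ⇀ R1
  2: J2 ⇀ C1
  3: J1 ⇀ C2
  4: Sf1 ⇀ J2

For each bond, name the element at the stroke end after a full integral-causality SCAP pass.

#4 stroke at Sf1  (Sf1 fixes flow; stroke at Sf1)
#2 stroke at J2  (C1 integral (e out))
#0 stroke at J1  (J2: bond 2 brought effort, rest push out)
#3 stroke at J1  (prefer integral on C2)
#1 stroke at R1  (only one flow-in slot at J1)

b0 |J1
b1 |R1
b2 |J2
b3 |J1
b4 |Sf1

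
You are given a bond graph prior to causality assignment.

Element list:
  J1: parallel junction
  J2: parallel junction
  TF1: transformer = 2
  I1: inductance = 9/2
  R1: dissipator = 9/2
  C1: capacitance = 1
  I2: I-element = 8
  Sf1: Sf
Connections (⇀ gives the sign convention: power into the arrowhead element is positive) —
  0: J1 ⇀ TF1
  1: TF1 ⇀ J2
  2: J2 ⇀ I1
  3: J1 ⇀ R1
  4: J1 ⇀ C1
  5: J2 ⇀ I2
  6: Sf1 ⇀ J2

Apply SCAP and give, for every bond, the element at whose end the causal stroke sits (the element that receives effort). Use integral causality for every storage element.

bond 6 →Sf1  (Sf1 fixes flow; stroke at Sf1)
bond 2 →I1  (prefer integral on I1)
bond 4 →J1  (C1 outputs effort q/C1)
bond 0 →TF1  (J1 effort already set via bond 4)
bond 3 →R1  (common-e at J1 fixed by 4)
bond 1 →J2  (TF1 one-in-one-out from 0)
bond 5 →I2  (J2 effort already set via bond 1)

b0 stroke→TF1
b1 stroke→J2
b2 stroke→I1
b3 stroke→R1
b4 stroke→J1
b5 stroke→I2
b6 stroke→Sf1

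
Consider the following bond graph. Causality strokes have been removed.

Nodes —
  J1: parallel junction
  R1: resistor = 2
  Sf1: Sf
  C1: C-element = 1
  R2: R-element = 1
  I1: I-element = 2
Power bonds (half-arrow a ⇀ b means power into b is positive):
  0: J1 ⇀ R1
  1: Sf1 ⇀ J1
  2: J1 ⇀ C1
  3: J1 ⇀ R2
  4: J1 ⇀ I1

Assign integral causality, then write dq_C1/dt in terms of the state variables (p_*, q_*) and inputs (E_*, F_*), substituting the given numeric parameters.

β1 |Sf1  (Sf1 fixes flow; stroke at Sf1)
β2 |J1  (C1 outputs effort q/C1)
β0 |R1  (J1: bond 2 brought effort, rest push out)
β3 |R2  (J1 effort already set via bond 2)
β4 |I1  (0-jn J1 has e-setter on 2)

dq_C1/dt = F_Sf1 - p_I1/2 - 3*q_C1/2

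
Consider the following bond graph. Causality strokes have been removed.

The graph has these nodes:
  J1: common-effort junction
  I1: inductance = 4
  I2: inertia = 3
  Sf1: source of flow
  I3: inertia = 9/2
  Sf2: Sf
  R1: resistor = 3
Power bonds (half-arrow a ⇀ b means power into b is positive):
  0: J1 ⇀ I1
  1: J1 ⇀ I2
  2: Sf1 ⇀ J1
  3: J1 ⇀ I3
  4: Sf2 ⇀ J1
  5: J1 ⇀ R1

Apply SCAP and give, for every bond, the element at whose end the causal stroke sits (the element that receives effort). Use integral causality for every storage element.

bond 2 |Sf1  (source Sf1 imposes f)
bond 4 |Sf2  (Sf2 fixes flow; stroke at Sf2)
bond 0 |I1  (I1: I, integral causality)
bond 1 |I2  (I2 integral (f out))
bond 3 |I3  (I3: I, integral causality)
bond 5 |J1  (closing 0-jn rule on J1)

#0 stroke→I1
#1 stroke→I2
#2 stroke→Sf1
#3 stroke→I3
#4 stroke→Sf2
#5 stroke→J1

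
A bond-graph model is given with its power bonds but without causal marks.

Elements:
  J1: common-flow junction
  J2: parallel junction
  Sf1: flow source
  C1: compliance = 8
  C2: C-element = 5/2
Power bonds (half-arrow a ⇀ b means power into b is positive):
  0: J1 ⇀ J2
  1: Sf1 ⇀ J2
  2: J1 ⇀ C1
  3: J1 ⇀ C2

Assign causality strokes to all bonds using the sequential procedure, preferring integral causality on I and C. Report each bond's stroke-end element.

b1 |Sf1  (Sf1 fixes flow; stroke at Sf1)
b0 |J2  (closing 0-jn rule on J2)
b2 |J1  (J1: bond 0 brought flow, rest push out)
b3 |J1  (1-jn J1 has f-setter on 0)

bond 0 →J2
bond 1 →Sf1
bond 2 →J1
bond 3 →J1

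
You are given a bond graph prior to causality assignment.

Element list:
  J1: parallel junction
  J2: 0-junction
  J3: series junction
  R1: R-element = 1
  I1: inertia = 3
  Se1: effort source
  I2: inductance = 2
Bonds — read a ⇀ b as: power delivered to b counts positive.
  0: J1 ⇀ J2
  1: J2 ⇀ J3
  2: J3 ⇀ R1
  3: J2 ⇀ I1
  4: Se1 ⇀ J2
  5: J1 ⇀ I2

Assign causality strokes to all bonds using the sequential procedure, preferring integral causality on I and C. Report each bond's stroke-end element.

bond 4 stroke→J2  (Se1: effort source, stroke at far end)
bond 0 stroke→J1  (0-jn J2 has e-setter on 4)
bond 1 stroke→J3  (J2 effort already set via bond 4)
bond 3 stroke→I1  (0-jn J2 has e-setter on 4)
bond 2 stroke→R1  (only one flow-in slot at J3)
bond 5 stroke→I2  (J1 effort already set via bond 0)

b0 |J1
b1 |J3
b2 |R1
b3 |I1
b4 |J2
b5 |I2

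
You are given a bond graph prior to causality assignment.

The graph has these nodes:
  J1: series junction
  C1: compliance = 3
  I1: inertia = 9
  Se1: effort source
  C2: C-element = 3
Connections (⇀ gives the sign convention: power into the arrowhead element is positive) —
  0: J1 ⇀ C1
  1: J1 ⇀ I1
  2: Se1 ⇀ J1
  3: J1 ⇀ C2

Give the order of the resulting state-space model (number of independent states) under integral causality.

3  (C1, C2, I1 all integral)

β2 stroke→J1  (Se1: effort source, stroke at far end)
β0 stroke→J1  (C1 integral (e out))
β1 stroke→I1  (I1 integral (f out))
β3 stroke→J1  (J1 flow already set via bond 1)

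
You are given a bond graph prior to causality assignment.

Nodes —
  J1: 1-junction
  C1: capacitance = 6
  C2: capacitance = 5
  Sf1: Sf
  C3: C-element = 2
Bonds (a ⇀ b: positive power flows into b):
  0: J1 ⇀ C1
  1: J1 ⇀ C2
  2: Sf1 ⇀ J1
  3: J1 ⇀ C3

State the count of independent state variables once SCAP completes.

3  (C1, C2, C3 all integral)

b2 |Sf1  (Sf1: flow source, stroke at near end)
b0 |J1  (common-f at J1 fixed by 2)
b1 |J1  (1-jn J1 has f-setter on 2)
b3 |J1  (J1 flow already set via bond 2)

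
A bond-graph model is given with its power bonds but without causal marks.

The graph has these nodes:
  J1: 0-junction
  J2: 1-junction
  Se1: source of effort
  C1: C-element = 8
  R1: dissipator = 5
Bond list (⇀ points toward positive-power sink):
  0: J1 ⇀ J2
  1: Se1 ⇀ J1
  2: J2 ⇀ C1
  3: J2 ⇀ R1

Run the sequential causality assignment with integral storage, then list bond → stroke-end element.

β1 stroke→J1  (Se1 fixes effort; stroke away)
β0 stroke→J2  (0-jn J1 has e-setter on 1)
β2 stroke→J2  (prefer integral on C1)
β3 stroke→R1  (only one flow-in slot at J2)

b0 |J2
b1 |J1
b2 |J2
b3 |R1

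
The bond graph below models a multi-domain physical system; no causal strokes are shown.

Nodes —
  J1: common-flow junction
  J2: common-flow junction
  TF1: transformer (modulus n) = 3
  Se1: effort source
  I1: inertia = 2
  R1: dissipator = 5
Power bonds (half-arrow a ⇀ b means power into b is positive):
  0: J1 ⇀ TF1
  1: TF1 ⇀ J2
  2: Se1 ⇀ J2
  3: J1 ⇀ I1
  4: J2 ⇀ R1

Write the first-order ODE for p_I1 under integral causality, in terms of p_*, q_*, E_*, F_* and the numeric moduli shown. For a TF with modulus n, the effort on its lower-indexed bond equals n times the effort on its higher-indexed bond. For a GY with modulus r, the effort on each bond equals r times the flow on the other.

dp_I1/dt = 3*E_Se1 - 45*p_I1/2

bond 2 |J2  (source Se1 imposes e)
bond 3 |I1  (I1 outputs flow p/I1)
bond 0 |J1  (1-jn J1 has f-setter on 3)
bond 1 |TF1  (TF TF1: opposite of bond 0)
bond 4 |J2  (common-f at J2 fixed by 1)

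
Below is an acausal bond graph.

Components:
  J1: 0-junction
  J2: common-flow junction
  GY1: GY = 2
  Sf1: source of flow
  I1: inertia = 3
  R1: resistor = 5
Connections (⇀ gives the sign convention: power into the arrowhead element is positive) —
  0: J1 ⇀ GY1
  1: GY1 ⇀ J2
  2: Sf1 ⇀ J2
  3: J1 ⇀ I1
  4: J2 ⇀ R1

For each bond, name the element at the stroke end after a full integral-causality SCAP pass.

bond 2 →Sf1  (Sf1 (Sf) sets flow on bond)
bond 1 →J2  (common-f at J2 fixed by 2)
bond 4 →J2  (J2: bond 2 brought flow, rest push out)
bond 0 →J1  (GY1: gyrator matches bond 1)
bond 3 →I1  (J1 effort already set via bond 0)

bond 0 stroke→J1
bond 1 stroke→J2
bond 2 stroke→Sf1
bond 3 stroke→I1
bond 4 stroke→J2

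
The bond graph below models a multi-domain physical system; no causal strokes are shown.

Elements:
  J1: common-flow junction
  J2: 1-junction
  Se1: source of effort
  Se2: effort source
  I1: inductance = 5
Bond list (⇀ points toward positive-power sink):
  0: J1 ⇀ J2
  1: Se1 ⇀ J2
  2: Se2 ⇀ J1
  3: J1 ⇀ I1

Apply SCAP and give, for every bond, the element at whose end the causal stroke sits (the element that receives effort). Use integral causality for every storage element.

β0 →J1
β1 →J2
β2 →J1
β3 →I1

β1 stroke→J2  (Se1 (Se) sets effort on bond)
β2 stroke→J1  (Se2 (Se) sets effort on bond)
β0 stroke→J1  (closing 1-jn rule on J2)
β3 stroke→I1  (closing 1-jn rule on J1)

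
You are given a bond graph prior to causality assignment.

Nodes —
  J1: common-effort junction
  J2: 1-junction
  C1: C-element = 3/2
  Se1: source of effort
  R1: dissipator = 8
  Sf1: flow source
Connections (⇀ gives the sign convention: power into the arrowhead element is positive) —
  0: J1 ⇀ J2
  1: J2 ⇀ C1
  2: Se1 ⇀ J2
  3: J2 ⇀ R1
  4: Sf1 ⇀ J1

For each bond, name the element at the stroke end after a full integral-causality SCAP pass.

b2 →J2  (source Se1 imposes e)
b4 →Sf1  (Sf1: flow source, stroke at near end)
b0 →J1  (J1 needs exactly one e-in)
b1 →J2  (1-jn J2 has f-setter on 0)
b3 →J2  (common-f at J2 fixed by 0)

bond 0 |J1
bond 1 |J2
bond 2 |J2
bond 3 |J2
bond 4 |Sf1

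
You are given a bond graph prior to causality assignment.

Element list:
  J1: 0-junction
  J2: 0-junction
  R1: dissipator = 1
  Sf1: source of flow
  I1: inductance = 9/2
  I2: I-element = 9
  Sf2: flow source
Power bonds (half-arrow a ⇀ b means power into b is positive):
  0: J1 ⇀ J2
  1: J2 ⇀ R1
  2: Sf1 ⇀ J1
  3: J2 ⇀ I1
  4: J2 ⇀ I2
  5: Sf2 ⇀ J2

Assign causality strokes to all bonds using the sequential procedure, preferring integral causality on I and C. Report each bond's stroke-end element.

β0 →J1
β1 →J2
β2 →Sf1
β3 →I1
β4 →I2
β5 →Sf2

#2 stroke→Sf1  (Sf1: flow source, stroke at near end)
#5 stroke→Sf2  (Sf2: flow source, stroke at near end)
#0 stroke→J1  (J1: last free bond brings effort in)
#3 stroke→I1  (I1: I, integral causality)
#4 stroke→I2  (I2: I, integral causality)
#1 stroke→J2  (J2: last free bond brings effort in)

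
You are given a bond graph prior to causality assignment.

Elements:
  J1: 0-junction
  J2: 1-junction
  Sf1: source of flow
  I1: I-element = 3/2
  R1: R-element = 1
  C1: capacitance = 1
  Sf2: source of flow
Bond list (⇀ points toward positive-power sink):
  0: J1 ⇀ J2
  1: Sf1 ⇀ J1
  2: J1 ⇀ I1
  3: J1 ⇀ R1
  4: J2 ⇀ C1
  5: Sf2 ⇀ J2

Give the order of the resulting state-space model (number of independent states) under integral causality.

2  (C1, I1 all integral)

β1 →Sf1  (Sf1: flow source, stroke at near end)
β5 →Sf2  (Sf2 (Sf) sets flow on bond)
β0 →J2  (common-f at J2 fixed by 5)
β4 →J2  (J2: bond 5 brought flow, rest push out)
β2 →I1  (I1 outputs flow p/I1)
β3 →J1  (closing 0-jn rule on J1)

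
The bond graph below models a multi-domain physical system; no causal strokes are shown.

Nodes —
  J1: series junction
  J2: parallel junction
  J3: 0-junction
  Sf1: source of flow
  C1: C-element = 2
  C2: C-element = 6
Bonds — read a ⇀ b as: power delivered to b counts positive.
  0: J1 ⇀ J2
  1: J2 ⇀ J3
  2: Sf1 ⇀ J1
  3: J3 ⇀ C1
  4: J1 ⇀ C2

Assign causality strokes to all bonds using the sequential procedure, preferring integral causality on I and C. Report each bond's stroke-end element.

β0 stroke→J1
β1 stroke→J2
β2 stroke→Sf1
β3 stroke→J3
β4 stroke→J1

β2 stroke at Sf1  (Sf1 fixes flow; stroke at Sf1)
β0 stroke at J1  (1-jn J1 has f-setter on 2)
β4 stroke at J1  (common-f at J1 fixed by 2)
β1 stroke at J2  (closing 0-jn rule on J2)
β3 stroke at J3  (only one effort-in slot at J3)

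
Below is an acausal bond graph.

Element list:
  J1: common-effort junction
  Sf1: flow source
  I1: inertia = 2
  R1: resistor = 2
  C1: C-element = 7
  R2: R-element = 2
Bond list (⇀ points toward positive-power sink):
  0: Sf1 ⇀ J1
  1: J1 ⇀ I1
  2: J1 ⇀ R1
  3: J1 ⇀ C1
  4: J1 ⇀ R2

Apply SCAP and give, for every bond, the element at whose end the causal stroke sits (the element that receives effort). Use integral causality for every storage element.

#0 |Sf1
#1 |I1
#2 |R1
#3 |J1
#4 |R2

β0 stroke at Sf1  (Sf1 fixes flow; stroke at Sf1)
β1 stroke at I1  (prefer integral on I1)
β3 stroke at J1  (prefer integral on C1)
β2 stroke at R1  (J1 effort already set via bond 3)
β4 stroke at R2  (J1: bond 3 brought effort, rest push out)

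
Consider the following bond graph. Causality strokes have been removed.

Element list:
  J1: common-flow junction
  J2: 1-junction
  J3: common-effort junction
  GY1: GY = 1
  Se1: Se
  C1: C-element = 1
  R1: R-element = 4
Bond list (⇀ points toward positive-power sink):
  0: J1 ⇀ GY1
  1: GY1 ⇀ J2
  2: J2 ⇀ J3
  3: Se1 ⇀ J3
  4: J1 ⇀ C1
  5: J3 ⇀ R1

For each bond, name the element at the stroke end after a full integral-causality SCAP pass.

β0 |GY1
β1 |GY1
β2 |J2
β3 |J3
β4 |J1
β5 |R1

bond 3 →J3  (Se1 (Se) sets effort on bond)
bond 2 →J2  (J3: bond 3 brought effort, rest push out)
bond 5 →R1  (common-e at J3 fixed by 3)
bond 1 →GY1  (only one flow-in slot at J2)
bond 0 →GY1  (through GY1, causality inverts; strokes same side of GY1)
bond 4 →J1  (J1: bond 0 brought flow, rest push out)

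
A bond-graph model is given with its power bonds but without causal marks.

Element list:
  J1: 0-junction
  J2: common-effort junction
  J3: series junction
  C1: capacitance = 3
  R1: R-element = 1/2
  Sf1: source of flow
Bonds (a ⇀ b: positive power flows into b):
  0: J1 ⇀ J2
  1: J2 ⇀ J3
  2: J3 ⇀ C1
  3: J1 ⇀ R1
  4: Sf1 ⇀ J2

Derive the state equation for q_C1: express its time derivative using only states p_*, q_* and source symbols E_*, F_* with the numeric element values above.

dq_C1/dt = F_Sf1 - 2*q_C1/3

#4 |Sf1  (Sf1: flow source, stroke at near end)
#2 |J3  (C1: C, integral causality)
#1 |J2  (closing 1-jn rule on J3)
#0 |J1  (0-jn J2 has e-setter on 1)
#3 |R1  (J1: bond 0 brought effort, rest push out)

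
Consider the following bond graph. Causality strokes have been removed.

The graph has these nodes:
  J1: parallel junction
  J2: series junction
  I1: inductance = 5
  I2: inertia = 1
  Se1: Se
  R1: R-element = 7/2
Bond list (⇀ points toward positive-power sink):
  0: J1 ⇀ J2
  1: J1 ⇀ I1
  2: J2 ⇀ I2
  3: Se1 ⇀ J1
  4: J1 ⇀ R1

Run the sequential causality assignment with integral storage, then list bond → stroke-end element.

bond 3 |J1  (Se1 (Se) sets effort on bond)
bond 0 |J2  (0-jn J1 has e-setter on 3)
bond 1 |I1  (0-jn J1 has e-setter on 3)
bond 4 |R1  (J1 effort already set via bond 3)
bond 2 |I2  (only one flow-in slot at J2)

#0 |J2
#1 |I1
#2 |I2
#3 |J1
#4 |R1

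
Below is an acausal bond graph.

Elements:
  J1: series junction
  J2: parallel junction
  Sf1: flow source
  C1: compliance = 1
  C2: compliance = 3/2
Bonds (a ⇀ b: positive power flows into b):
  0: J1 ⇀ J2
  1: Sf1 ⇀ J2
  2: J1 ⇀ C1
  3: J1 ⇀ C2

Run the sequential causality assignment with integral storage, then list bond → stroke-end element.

β1 →Sf1  (Sf1 (Sf) sets flow on bond)
β0 →J2  (only one effort-in slot at J2)
β2 →J1  (1-jn J1 has f-setter on 0)
β3 →J1  (1-jn J1 has f-setter on 0)

bond 0 stroke→J2
bond 1 stroke→Sf1
bond 2 stroke→J1
bond 3 stroke→J1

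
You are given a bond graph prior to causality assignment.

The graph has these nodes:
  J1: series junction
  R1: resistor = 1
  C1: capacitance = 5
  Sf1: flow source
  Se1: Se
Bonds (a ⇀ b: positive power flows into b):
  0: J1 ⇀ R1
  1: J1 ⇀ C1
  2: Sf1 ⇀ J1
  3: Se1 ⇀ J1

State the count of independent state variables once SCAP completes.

1  (C1 all integral)

β2 stroke→Sf1  (source Sf1 imposes f)
β3 stroke→J1  (source Se1 imposes e)
β0 stroke→J1  (common-f at J1 fixed by 2)
β1 stroke→J1  (1-jn J1 has f-setter on 2)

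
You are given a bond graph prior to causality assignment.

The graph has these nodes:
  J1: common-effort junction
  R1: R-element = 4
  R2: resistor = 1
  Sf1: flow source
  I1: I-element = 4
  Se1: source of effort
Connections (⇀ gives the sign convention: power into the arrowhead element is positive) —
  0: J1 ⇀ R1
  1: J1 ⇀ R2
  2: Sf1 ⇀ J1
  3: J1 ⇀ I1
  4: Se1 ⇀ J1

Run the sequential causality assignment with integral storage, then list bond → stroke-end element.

bond 2 →Sf1  (Sf1 (Sf) sets flow on bond)
bond 4 →J1  (Se1 fixes effort; stroke away)
bond 0 →R1  (J1 effort already set via bond 4)
bond 1 →R2  (J1 effort already set via bond 4)
bond 3 →I1  (0-jn J1 has e-setter on 4)

β0 →R1
β1 →R2
β2 →Sf1
β3 →I1
β4 →J1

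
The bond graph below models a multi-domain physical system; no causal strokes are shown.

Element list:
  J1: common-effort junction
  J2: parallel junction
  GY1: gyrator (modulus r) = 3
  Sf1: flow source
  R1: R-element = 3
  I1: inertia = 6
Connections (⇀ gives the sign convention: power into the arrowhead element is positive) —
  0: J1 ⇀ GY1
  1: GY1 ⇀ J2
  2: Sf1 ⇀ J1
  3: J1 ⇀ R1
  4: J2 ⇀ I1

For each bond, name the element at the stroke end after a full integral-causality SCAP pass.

b0 |J1
b1 |J2
b2 |Sf1
b3 |R1
b4 |I1

b2 |Sf1  (Sf1 fixes flow; stroke at Sf1)
b4 |I1  (prefer integral on I1)
b1 |J2  (J2: last free bond brings effort in)
b0 |J1  (GY1: gyrator matches bond 1)
b3 |R1  (common-e at J1 fixed by 0)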